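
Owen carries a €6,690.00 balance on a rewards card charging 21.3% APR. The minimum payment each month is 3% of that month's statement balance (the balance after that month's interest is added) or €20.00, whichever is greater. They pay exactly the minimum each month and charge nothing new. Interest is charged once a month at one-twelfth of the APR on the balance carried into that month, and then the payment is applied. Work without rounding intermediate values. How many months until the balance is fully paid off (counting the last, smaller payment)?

Monthly rate r = 21.3%/12 = 1.775% = 0.01775.
While 3% of the post-interest balance exceeds €20.00, each month B ← (B·(1+r))·(1 − 0.03), i.e. B shrinks by the factor (1+r)·0.97 = 0.98722.
This holds for months 1–181. Entering month 182 the balance is €651.86; 3% of the post-interest balance is now below €20.00, so the flat €20.00 minimum applies from here.
From month 182 a fixed €20.00 at rate r clears €651.86 in 50 more payments. Total: 181 + 50 = 231 months.

231 months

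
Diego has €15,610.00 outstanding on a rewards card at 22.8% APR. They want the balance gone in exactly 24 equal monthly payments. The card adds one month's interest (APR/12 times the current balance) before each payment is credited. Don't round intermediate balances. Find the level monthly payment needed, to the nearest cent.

Monthly rate r = 22.8%/12 = 1.9% = 0.019.
Level-payment amortization: P = B₀·r / (1 − (1+r)^(−n)) = 15610.00·0.019 / (1 − 1.019^(−24)).
Denominator 1 − (1+r)^(−24) = 0.363468964.
P = 296.59 / 0.363468964 ≈ 816.00.

€816.00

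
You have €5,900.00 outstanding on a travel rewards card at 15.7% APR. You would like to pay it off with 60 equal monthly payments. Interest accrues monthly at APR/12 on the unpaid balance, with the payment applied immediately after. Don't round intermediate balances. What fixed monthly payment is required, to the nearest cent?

€142.54

Monthly rate r = 15.7%/12 = 1.30833% = 0.0130833.
Level-payment amortization: P = B₀·r / (1 − (1+r)^(−n)) = 5900.00·0.0130833 / (1 − 1.01308^(−60)).
Denominator 1 − (1+r)^(−60) = 0.541552339.
P = 77.1917 / 0.541552339 ≈ 142.54.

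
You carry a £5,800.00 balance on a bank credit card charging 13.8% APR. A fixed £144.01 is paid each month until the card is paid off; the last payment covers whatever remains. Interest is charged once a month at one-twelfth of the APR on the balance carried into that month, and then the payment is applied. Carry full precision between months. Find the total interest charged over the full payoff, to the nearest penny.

Monthly rate r = 13.8%/12 = 1.15% = 0.0115.
Payoff takes n = ⌈−ln(1 − rB₀/P)/ln(1+r)⌉ = ⌈54.403⌉ = 55 payments; the last is £58.17.
Total paid = 54·£144.01 + £58.17 = £7,834.71.
Total interest = total paid − principal = £7,834.71 − £5,800.00 = £2,034.71.

£2,034.71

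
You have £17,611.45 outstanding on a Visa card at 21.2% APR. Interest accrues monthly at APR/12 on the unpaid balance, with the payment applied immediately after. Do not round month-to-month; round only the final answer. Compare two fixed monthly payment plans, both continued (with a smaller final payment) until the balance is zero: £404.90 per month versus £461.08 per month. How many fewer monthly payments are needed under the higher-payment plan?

Monthly rate r = 21.2%/12 = 1.76667% = 0.0176667.
At £404.90/mo: n = ⌈−ln(1 − rB₀/P)/ln(1+r)⌉ = 84 payments (last £216.45); total interest = total paid − £17,611.45 = £16,211.70.
At £461.08/mo: 65 payments (last £66.63); total interest £11,964.30.
Payments saved = 84 − 65 = 19.

19 fewer payments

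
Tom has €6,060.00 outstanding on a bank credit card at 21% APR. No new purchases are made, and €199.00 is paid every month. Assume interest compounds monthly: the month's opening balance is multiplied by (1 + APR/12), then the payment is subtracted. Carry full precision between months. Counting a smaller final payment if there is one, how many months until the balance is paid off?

44 months

Monthly rate r = 21%/12 = 1.75% = 0.0175.
Recurrence: B ← B·(1+r) − €199.00.
Month 1: interest €106.05; balance after payment €5,967.05.
Month 2: interest €104.42; balance after payment €5,872.47.
Closed form: n = −ln(1 − rB₀/P)/ln(1+r) = −ln(0.46709)/ln(1.0175) ≈ 43.879, so the balance reaches zero during payment 44.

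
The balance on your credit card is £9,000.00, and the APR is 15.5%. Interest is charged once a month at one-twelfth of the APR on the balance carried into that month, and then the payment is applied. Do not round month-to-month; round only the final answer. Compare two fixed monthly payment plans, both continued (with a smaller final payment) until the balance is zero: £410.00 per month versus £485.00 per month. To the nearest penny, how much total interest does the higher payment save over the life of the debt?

£295.51

Monthly rate r = 15.5%/12 = 1.29167% = 0.0129167.
At £410.00/mo: n = ⌈−ln(1 − rB₀/P)/ln(1+r)⌉ = 26 payments (last £401.91); total interest = total paid − £9,000.00 = £1,651.91.
At £485.00/mo: 22 payments (last £171.40); total interest £1,356.40.
Interest saved = £1,651.91 − £1,356.40 = £295.51.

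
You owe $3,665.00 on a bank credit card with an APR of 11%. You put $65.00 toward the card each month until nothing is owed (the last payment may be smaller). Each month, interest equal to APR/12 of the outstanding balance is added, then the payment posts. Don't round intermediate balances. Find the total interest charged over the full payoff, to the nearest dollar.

$1,517

Monthly rate r = 11%/12 = 0.916667% = 0.00916667.
Payoff takes n = ⌈−ln(1 − rB₀/P)/ln(1+r)⌉ = ⌈79.721⌉ = 80 payments; the last is $46.92.
Total paid = 79·$65.00 + $46.92 = $5,181.92.
Total interest = total paid − principal = $5,181.92 − $3,665.00 = $1,516.92.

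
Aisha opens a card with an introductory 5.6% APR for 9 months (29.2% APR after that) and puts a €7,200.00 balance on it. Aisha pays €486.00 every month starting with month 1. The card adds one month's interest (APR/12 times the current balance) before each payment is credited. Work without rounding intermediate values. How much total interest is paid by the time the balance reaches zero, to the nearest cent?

€526.20

Promo months 1–9 at r₀ = 5.6%/12 = 0.00466667; months 10+ at r₁ = 29.2%/12 = 0.0243333.
After month 9: iterate B ← B·(1+r₀) − €486.00 for 9 months → €3,051.56.
Then at r₁ with €486.00/mo: n₂ = −ln(1 − r₁·B/P)/ln(1+r₁) ≈ 6.90 → 7 more payments.
Total paid = 15·€486.00 + €436.20 = €7,726.20; interest = €7,726.20 − €7,200.00 = €526.20.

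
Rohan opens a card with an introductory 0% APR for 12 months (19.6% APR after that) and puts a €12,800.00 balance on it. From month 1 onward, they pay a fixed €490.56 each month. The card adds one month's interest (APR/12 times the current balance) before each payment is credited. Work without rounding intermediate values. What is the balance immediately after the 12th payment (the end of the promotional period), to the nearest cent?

€6,913.28

Promo months 1–12 at r₀ = 0%/12 = 0; months 13+ at r₁ = 19.6%/12 = 0.0163333.
After month 12 (no interest yet): B = €12,800.00 − 12·€490.56 = €6,913.28.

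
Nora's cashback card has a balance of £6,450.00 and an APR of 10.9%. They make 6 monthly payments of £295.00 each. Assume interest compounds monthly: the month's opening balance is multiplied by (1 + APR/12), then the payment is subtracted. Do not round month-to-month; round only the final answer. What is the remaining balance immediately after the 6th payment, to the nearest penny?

Monthly rate r = 10.9%/12 = 0.908333% = 0.00908333.
Each month: B ← B·(1+r) − £295.00.
Month 1: interest £58.59; balance after payment £6,213.59.
Month 2: interest £56.44; balance after payment £5,975.03.
Month 3: interest £54.27; balance after payment £5,734.30.
Month 4: interest £52.09; balance after payment £5,491.39.
Month 5: interest £49.88; balance after payment £5,246.27.
Month 6: interest £47.65; balance after payment £4,998.92.

£4,998.92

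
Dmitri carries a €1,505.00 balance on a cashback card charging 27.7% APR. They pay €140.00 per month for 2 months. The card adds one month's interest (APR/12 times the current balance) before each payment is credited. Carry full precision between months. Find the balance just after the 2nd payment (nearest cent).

Monthly rate r = 27.7%/12 = 2.30833% = 0.0230833.
Each month: B ← B·(1+r) − €140.00.
Month 1: interest €34.74; balance after payment €1,399.74.
Month 2: interest €32.31; balance after payment €1,292.05.

€1,292.05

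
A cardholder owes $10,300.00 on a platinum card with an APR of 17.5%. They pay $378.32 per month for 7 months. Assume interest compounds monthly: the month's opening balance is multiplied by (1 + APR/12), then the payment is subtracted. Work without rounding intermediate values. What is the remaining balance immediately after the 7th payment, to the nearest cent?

$8,631.64

Monthly rate r = 17.5%/12 = 1.45833% = 0.0145833.
Each month: B ← B·(1+r) − $378.32.
Month 1: interest $150.21; balance after payment $10,071.89.
Month 2: interest $146.88; balance after payment $9,840.45.
Month 3: interest $143.51; balance after payment $9,605.64.
Month 4: interest $140.08; balance after payment $9,367.40.
Month 5: interest $136.61; balance after payment $9,125.69.
Month 6: interest $133.08; balance after payment $8,880.45.
Month 7: interest $129.51; balance after payment $8,631.64.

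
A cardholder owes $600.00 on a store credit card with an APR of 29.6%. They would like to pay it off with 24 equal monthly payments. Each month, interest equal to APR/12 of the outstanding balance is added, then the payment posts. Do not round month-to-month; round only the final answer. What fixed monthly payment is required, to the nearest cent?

$33.42

Monthly rate r = 29.6%/12 = 2.46667% = 0.0246667.
Level-payment amortization: P = B₀·r / (1 − (1+r)^(−n)) = 600.00·0.0246667 / (1 − 1.02467^(−24)).
Denominator 1 − (1+r)^(−24) = 0.44279193.
P = 14.8 / 0.44279193 ≈ 33.42.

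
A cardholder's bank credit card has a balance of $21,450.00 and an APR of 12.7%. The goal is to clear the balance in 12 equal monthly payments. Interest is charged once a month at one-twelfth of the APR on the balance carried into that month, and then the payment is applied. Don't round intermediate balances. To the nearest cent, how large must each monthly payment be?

$1,912.84

Monthly rate r = 12.7%/12 = 1.05833% = 0.0105833.
Level-payment amortization: P = B₀·r / (1 − (1+r)^(−n)) = 21450.00·0.0105833 / (1 − 1.01058^(−12)).
Denominator 1 − (1+r)^(−12) = 0.118678385.
P = 227.013 / 0.118678385 ≈ 1912.84.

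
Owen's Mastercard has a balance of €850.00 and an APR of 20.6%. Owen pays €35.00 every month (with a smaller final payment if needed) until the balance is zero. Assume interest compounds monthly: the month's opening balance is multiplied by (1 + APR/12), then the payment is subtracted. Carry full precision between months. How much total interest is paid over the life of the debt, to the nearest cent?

€259.23

Monthly rate r = 20.6%/12 = 1.71667% = 0.0171667.
Payoff takes n = ⌈−ln(1 − rB₀/P)/ln(1+r)⌉ = ⌈31.691⌉ = 32 payments; the last is €24.23.
Total paid = 31·€35.00 + €24.23 = €1,109.23.
Total interest = total paid − principal = €1,109.23 − €850.00 = €259.23.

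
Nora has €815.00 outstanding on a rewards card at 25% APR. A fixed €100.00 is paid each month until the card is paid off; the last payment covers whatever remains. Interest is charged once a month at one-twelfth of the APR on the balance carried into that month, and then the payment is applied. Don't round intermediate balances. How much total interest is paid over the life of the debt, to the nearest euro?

Monthly rate r = 25%/12 = 2.08333% = 0.0208333.
Payoff takes n = ⌈−ln(1 − rB₀/P)/ln(1+r)⌉ = ⌈9.024⌉ = 10 payments; the last is €2.47.
Total paid = 9·€100.00 + €2.47 = €902.47.
Total interest = total paid − principal = €902.47 − €815.00 = €87.47.

€87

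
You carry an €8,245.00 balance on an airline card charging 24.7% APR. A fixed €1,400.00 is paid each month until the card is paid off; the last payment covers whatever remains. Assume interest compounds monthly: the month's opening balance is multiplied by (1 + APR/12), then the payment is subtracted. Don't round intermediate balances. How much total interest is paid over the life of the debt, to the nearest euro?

Monthly rate r = 24.7%/12 = 2.05833% = 0.0205833.
Payoff takes n = ⌈−ln(1 − rB₀/P)/ln(1+r)⌉ = ⌈6.342⌉ = 7 payments; the last is €482.55.
Total paid = 6·€1,400.00 + €482.55 = €8,882.55.
Total interest = total paid − principal = €8,882.55 − €8,245.00 = €637.55.

€638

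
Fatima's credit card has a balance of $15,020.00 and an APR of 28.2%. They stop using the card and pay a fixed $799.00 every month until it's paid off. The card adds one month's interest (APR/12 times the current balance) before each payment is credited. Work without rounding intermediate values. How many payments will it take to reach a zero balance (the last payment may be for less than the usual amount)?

Monthly rate r = 28.2%/12 = 2.35% = 0.0235.
Recurrence: B ← B·(1+r) − $799.00.
Month 1: interest $352.97; balance after payment $14,573.97.
Month 2: interest $342.49; balance after payment $14,117.46.
Closed form: n = −ln(1 − rB₀/P)/ln(1+r) = −ln(0.55824)/ln(1.0235) ≈ 25.098, so the balance reaches zero during payment 26.

26 months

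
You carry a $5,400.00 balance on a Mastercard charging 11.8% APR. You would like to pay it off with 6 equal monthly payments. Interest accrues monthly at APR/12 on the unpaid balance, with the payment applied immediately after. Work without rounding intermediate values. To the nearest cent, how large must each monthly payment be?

$931.23

Monthly rate r = 11.8%/12 = 0.983333% = 0.00983333.
Level-payment amortization: P = B₀·r / (1 − (1+r)^(−n)) = 5400.00·0.00983333 / (1 − 1.00983^(−6)).
Denominator 1 − (1+r)^(−6) = 0.0570215078.
P = 53.1 / 0.0570215078 ≈ 931.23.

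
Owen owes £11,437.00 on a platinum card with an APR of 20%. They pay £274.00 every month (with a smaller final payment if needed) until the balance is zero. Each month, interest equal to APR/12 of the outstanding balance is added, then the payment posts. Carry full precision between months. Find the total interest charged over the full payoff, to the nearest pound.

£8,284

Monthly rate r = 20%/12 = 1.66667% = 0.0166667.
Payoff takes n = ⌈−ln(1 − rB₀/P)/ln(1+r)⌉ = ⌈71.974⌉ = 72 payments; the last is £266.93.
Total paid = 71·£274.00 + £266.93 = £19,720.93.
Total interest = total paid − principal = £19,720.93 − £11,437.00 = £8,283.93.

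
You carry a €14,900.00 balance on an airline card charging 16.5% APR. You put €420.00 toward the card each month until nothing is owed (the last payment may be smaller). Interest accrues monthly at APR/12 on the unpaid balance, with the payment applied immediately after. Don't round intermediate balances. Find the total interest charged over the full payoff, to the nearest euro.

Monthly rate r = 16.5%/12 = 1.375% = 0.01375.
Payoff takes n = ⌈−ln(1 − rB₀/P)/ln(1+r)⌉ = ⌈48.991⌉ = 49 payments; the last is €416.20.
Total paid = 48·€420.00 + €416.20 = €20,576.20.
Total interest = total paid − principal = €20,576.20 − €14,900.00 = €5,676.20.

€5,676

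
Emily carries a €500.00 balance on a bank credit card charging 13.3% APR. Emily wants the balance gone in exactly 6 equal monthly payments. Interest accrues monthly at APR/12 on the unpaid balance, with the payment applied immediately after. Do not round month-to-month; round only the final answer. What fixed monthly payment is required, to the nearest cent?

Monthly rate r = 13.3%/12 = 1.10833% = 0.0110833.
Level-payment amortization: P = B₀·r / (1 − (1+r)^(−n)) = 500.00·0.0110833 / (1 − 1.01108^(−6)).
Denominator 1 − (1+r)^(−6) = 0.063994737.
P = 5.54167 / 0.063994737 ≈ 86.60.

€86.60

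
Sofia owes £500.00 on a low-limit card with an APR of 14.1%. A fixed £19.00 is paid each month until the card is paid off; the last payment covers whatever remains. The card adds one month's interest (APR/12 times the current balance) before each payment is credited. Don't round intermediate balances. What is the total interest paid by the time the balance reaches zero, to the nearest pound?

Monthly rate r = 14.1%/12 = 1.175% = 0.01175.
Payoff takes n = ⌈−ln(1 − rB₀/P)/ln(1+r)⌉ = ⌈31.667⌉ = 32 payments; the last is £12.70.
Total paid = 31·£19.00 + £12.70 = £601.70.
Total interest = total paid − principal = £601.70 − £500.00 = £101.70.

£102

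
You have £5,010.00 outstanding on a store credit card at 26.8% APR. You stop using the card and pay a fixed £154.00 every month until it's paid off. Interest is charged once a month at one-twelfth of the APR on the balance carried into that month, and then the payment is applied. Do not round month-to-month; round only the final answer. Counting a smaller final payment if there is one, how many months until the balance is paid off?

Monthly rate r = 26.8%/12 = 2.23333% = 0.0223333.
Recurrence: B ← B·(1+r) − £154.00.
Month 1: interest £111.89; balance after payment £4,967.89.
Month 2: interest £110.95; balance after payment £4,924.84.
Closed form: n = −ln(1 − rB₀/P)/ln(1+r) = −ln(0.27344)/ln(1.02233) ≈ 58.706, so the balance reaches zero during payment 59.

59 payments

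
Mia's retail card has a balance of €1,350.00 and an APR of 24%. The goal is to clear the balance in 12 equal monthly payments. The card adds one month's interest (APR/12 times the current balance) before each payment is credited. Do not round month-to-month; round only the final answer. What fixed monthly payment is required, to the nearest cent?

Monthly rate r = 24%/12 = 2% = 0.02.
Level-payment amortization: P = B₀·r / (1 − (1+r)^(−n)) = 1350.00·0.02 / (1 − 1.02^(−12)).
Denominator 1 − (1+r)^(−12) = 0.211506824.
P = 27 / 0.211506824 ≈ 127.66.

€127.66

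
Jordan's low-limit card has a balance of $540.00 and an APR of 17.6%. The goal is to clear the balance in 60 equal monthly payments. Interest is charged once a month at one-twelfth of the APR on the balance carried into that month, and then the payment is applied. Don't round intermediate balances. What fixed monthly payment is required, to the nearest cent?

Monthly rate r = 17.6%/12 = 1.46667% = 0.0146667.
Level-payment amortization: P = B₀·r / (1 − (1+r)^(−n)) = 540.00·0.0146667 / (1 − 1.01467^(−60)).
Denominator 1 − (1+r)^(−60) = 0.582557755.
P = 7.92 / 0.582557755 ≈ 13.60.

$13.60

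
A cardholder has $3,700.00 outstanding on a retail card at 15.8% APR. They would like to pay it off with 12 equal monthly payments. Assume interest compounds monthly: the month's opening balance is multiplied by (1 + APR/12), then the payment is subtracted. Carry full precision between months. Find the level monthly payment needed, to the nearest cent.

Monthly rate r = 15.8%/12 = 1.31667% = 0.0131667.
Level-payment amortization: P = B₀·r / (1 − (1+r)^(−n)) = 3700.00·0.0131667 / (1 − 1.01317^(−12)).
Denominator 1 − (1+r)^(−12) = 0.145269338.
P = 48.7167 / 0.145269338 ≈ 335.35.

$335.35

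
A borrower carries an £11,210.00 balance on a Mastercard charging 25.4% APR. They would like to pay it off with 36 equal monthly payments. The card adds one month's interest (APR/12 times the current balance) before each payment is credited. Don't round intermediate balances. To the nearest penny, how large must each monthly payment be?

Monthly rate r = 25.4%/12 = 2.11667% = 0.0211667.
Level-payment amortization: P = B₀·r / (1 − (1+r)^(−n)) = 11210.00·0.0211667 / (1 − 1.02117^(−36)).
Denominator 1 − (1+r)^(−36) = 0.529541497.
P = 237.278 / 0.529541497 ≈ 448.08.

£448.08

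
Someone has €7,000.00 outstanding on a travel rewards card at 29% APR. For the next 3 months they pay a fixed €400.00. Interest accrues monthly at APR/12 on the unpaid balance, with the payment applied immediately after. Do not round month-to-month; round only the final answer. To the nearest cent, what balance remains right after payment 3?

Monthly rate r = 29%/12 = 2.41667% = 0.0241667.
Each month: B ← B·(1+r) − €400.00.
Month 1: interest €169.17; balance after payment €6,769.17.
Month 2: interest €163.59; balance after payment €6,532.75.
Month 3: interest €157.87; balance after payment €6,290.63.

€6,290.63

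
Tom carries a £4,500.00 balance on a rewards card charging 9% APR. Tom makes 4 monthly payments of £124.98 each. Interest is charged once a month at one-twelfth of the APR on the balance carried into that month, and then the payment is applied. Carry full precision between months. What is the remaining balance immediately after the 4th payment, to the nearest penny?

Monthly rate r = 9%/12 = 0.75% = 0.0075.
Each month: B ← B·(1+r) − £124.98.
Month 1: interest £33.75; balance after payment £4,408.77.
Month 2: interest £33.07; balance after payment £4,316.86.
Month 3: interest £32.38; balance after payment £4,224.25.
Month 4: interest £31.68; balance after payment £4,130.95.

£4,130.95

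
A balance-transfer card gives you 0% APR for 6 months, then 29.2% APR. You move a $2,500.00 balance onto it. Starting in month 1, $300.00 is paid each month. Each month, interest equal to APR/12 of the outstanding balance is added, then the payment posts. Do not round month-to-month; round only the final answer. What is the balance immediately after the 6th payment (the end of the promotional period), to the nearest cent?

Promo months 1–6 at r₀ = 0%/12 = 0; months 7+ at r₁ = 29.2%/12 = 0.0243333.
After month 6 (no interest yet): B = $2,500.00 − 6·$300.00 = $700.00.

$700.00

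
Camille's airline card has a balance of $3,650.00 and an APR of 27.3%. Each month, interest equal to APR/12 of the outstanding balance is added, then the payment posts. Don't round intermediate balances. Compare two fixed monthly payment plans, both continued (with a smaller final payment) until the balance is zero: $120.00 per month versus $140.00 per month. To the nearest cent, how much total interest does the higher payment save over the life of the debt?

$685.56

Monthly rate r = 27.3%/12 = 2.275% = 0.02275.
At $120.00/mo: n = ⌈−ln(1 − rB₀/P)/ln(1+r)⌉ = 53 payments (last $42.15); total interest = total paid − $3,650.00 = $2,632.15.
At $140.00/mo: 40 payments (last $136.59); total interest $1,946.59.
Interest saved = $2,632.15 − $1,946.59 = $685.56.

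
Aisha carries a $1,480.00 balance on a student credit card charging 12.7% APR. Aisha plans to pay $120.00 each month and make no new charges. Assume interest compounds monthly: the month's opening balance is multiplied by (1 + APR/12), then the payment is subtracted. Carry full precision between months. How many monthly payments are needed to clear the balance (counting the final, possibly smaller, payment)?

Monthly rate r = 12.7%/12 = 1.05833% = 0.0105833.
Recurrence: B ← B·(1+r) − $120.00.
Month 1: interest $15.66; balance after payment $1,375.66.
Month 2: interest $14.56; balance after payment $1,270.22.
Closed form: n = −ln(1 − rB₀/P)/ln(1+r) = −ln(0.86947)/ln(1.01058) ≈ 13.286, so the balance reaches zero during payment 14.

14 payments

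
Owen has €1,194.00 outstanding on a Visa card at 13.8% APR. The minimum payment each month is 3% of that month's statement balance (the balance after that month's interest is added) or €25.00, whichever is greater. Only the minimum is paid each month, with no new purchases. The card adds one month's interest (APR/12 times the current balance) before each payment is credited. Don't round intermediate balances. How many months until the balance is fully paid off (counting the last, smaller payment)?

62 months

Monthly rate r = 13.8%/12 = 1.15% = 0.0115.
While 3% of the post-interest balance exceeds €25.00, each month B ← (B·(1+r))·(1 − 0.03), i.e. B shrinks by the factor (1+r)·0.97 = 0.98115.
This holds for months 1–20. Entering month 21 the balance is €816.13; 3% of the post-interest balance is now below €25.00, so the flat €25.00 minimum applies from here.
From month 21 a fixed €25.00 at rate r clears €816.13 in 42 more payments. Total: 20 + 42 = 62 months.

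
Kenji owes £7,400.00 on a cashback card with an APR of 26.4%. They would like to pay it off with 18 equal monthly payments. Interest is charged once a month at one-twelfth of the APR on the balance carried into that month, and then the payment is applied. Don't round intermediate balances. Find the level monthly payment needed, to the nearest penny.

Monthly rate r = 26.4%/12 = 2.2% = 0.022.
Level-payment amortization: P = B₀·r / (1 − (1+r)^(−n)) = 7400.00·0.022 / (1 − 1.022^(−18)).
Denominator 1 − (1+r)^(−18) = 0.324097776.
P = 162.8 / 0.324097776 ≈ 502.32.

£502.32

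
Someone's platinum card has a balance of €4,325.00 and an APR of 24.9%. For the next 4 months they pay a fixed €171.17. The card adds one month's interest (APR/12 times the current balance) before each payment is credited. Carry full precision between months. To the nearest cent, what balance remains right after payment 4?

€3,989.02

Monthly rate r = 24.9%/12 = 2.075% = 0.02075.
Each month: B ← B·(1+r) − €171.17.
Month 1: interest €89.74; balance after payment €4,243.57.
Month 2: interest €88.05; balance after payment €4,160.46.
Month 3: interest €86.33; balance after payment €4,075.62.
Month 4: interest €84.57; balance after payment €3,989.02.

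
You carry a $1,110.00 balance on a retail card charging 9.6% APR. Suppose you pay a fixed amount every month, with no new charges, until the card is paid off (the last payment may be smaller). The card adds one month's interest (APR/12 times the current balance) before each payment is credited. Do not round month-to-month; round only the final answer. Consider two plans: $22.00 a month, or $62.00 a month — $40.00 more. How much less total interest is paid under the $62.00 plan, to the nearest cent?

$224.33

Monthly rate r = 9.6%/12 = 0.8% = 0.008.
At $22.00/mo: n = ⌈−ln(1 − rB₀/P)/ln(1+r)⌉ = 65 payments (last $19.18); total interest = total paid − $1,110.00 = $317.18.
At $62.00/mo: 20 payments (last $24.85); total interest $92.85.
Interest saved = $317.18 − $92.85 = $224.33.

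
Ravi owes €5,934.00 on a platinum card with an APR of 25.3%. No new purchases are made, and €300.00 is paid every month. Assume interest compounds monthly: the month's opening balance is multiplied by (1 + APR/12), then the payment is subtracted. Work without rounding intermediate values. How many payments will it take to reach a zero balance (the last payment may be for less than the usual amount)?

Monthly rate r = 25.3%/12 = 2.10833% = 0.0210833.
Recurrence: B ← B·(1+r) − €300.00.
Month 1: interest €125.11; balance after payment €5,759.11.
Month 2: interest €121.42; balance after payment €5,580.53.
Closed form: n = −ln(1 − rB₀/P)/ln(1+r) = −ln(0.58297)/ln(1.02108) ≈ 25.863, so the balance reaches zero during payment 26.

26 months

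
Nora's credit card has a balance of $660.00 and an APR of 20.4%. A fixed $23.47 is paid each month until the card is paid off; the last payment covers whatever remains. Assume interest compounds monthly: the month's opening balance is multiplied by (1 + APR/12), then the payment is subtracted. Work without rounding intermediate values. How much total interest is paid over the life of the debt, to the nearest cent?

$245.31

Monthly rate r = 20.4%/12 = 1.7% = 0.017.
Payoff takes n = ⌈−ln(1 − rB₀/P)/ln(1+r)⌉ = ⌈38.571⌉ = 39 payments; the last is $13.45.
Total paid = 38·$23.47 + $13.45 = $905.31.
Total interest = total paid − principal = $905.31 − $660.00 = $245.31.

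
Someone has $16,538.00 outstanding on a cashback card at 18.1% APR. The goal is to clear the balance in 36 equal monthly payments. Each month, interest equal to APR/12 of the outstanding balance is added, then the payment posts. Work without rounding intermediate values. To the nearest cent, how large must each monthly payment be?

$598.72

Monthly rate r = 18.1%/12 = 1.50833% = 0.0150833.
Level-payment amortization: P = B₀·r / (1 − (1+r)^(−n)) = 16538.00·0.0150833 / (1 − 1.01508^(−36)).
Denominator 1 − (1+r)^(−36) = 0.41663697.
P = 249.448 / 0.41663697 ≈ 598.72.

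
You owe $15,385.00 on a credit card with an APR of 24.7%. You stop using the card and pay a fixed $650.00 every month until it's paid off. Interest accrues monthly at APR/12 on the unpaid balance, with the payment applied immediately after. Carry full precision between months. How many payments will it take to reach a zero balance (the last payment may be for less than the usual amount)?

Monthly rate r = 24.7%/12 = 2.05833% = 0.0205833.
Recurrence: B ← B·(1+r) − $650.00.
Month 1: interest $316.67; balance after payment $15,051.67.
Month 2: interest $309.81; balance after payment $14,711.49.
Closed form: n = −ln(1 − rB₀/P)/ln(1+r) = −ln(0.51281)/ln(1.02058) ≈ 32.779, so the balance reaches zero during payment 33.

33 payments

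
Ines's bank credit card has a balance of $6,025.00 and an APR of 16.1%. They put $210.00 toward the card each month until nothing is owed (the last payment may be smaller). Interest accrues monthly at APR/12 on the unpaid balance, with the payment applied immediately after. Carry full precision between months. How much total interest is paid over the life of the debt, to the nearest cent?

$1,633.54

Monthly rate r = 16.1%/12 = 1.34167% = 0.0134167.
Payoff takes n = ⌈−ln(1 − rB₀/P)/ln(1+r)⌉ = ⌈36.468⌉ = 37 payments; the last is $98.54.
Total paid = 36·$210.00 + $98.54 = $7,658.54.
Total interest = total paid − principal = $7,658.54 − $6,025.00 = $1,633.54.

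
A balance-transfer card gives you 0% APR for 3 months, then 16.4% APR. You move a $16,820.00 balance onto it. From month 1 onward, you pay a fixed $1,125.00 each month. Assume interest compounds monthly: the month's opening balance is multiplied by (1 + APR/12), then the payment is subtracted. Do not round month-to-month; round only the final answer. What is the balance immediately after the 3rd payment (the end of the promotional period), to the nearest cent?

$13,445.00

Promo months 1–3 at r₀ = 0%/12 = 0; months 4+ at r₁ = 16.4%/12 = 0.0136667.
After month 3 (no interest yet): B = $16,820.00 − 3·$1,125.00 = $13,445.00.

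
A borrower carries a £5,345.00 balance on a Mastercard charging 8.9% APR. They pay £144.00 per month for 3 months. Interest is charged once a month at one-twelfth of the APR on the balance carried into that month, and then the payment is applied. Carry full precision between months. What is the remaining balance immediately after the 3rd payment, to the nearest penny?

£5,029.60

Monthly rate r = 8.9%/12 = 0.741667% = 0.00741667.
Each month: B ← B·(1+r) − £144.00.
Month 1: interest £39.64; balance after payment £5,240.64.
Month 2: interest £38.87; balance after payment £5,135.51.
Month 3: interest £38.09; balance after payment £5,029.60.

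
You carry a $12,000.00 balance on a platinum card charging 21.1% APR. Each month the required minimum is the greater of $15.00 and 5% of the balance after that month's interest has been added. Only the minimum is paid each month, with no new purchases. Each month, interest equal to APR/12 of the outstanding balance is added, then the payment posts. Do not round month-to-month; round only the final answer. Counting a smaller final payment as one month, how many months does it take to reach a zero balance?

Monthly rate r = 21.1%/12 = 1.75833% = 0.0175833.
While 5% of the post-interest balance exceeds $15.00, each month B ← (B·(1+r))·(1 − 0.05), i.e. B shrinks by the factor (1+r)·0.95 = 0.9667.
This holds for months 1–110. Entering month 111 the balance is $289.39; 5% of the post-interest balance is now below $15.00, so the flat $15.00 minimum applies from here.
From month 111 a fixed $15.00 at rate r clears $289.39 in 24 more payments. Total: 110 + 24 = 134 months.

134 months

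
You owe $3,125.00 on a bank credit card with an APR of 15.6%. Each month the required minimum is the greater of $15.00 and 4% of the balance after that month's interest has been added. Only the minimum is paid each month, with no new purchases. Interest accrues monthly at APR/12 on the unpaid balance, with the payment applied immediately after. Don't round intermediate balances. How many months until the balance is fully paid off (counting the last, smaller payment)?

Monthly rate r = 15.6%/12 = 1.3% = 0.013.
While 4% of the post-interest balance exceeds $15.00, each month B ← (B·(1+r))·(1 − 0.04), i.e. B shrinks by the factor (1+r)·0.96 = 0.97248.
This holds for months 1–77. Entering month 78 the balance is $364.47; 4% of the post-interest balance is now below $15.00, so the flat $15.00 minimum applies from here.
From month 78 a fixed $15.00 at rate r clears $364.47 in 30 more payments. Total: 77 + 30 = 107 months.

107 months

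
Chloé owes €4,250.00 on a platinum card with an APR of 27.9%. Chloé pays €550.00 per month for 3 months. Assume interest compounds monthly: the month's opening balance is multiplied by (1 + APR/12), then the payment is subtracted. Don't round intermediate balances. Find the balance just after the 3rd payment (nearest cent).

€2,864.72

Monthly rate r = 27.9%/12 = 2.325% = 0.02325.
Each month: B ← B·(1+r) − €550.00.
Month 1: interest €98.81; balance after payment €3,798.81.
Month 2: interest €88.32; balance after payment €3,337.13.
Month 3: interest €77.59; balance after payment €2,864.72.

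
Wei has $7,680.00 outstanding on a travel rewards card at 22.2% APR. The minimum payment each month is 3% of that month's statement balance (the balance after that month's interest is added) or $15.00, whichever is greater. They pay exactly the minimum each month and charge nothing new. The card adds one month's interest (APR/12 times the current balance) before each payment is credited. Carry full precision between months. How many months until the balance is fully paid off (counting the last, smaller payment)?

Monthly rate r = 22.2%/12 = 1.85% = 0.0185.
While 3% of the post-interest balance exceeds $15.00, each month B ← (B·(1+r))·(1 − 0.03), i.e. B shrinks by the factor (1+r)·0.97 = 0.98794.
This holds for months 1–227. Entering month 228 the balance is $489.44; 3% of the post-interest balance is now below $15.00, so the flat $15.00 minimum applies from here.
From month 228 a fixed $15.00 at rate r clears $489.44 in 51 more payments. Total: 227 + 51 = 278 months.

278 months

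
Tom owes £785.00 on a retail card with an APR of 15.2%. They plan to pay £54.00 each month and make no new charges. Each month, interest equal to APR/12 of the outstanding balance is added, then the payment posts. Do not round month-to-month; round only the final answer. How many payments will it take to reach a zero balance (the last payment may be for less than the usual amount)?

Monthly rate r = 15.2%/12 = 1.26667% = 0.0126667.
Recurrence: B ← B·(1+r) − £54.00.
Month 1: interest £9.94; balance after payment £740.94.
Month 2: interest £9.39; balance after payment £696.33.
Closed form: n = −ln(1 − rB₀/P)/ln(1+r) = −ln(0.81586)/ln(1.01267) ≈ 16.168, so the balance reaches zero during payment 17.

17 payments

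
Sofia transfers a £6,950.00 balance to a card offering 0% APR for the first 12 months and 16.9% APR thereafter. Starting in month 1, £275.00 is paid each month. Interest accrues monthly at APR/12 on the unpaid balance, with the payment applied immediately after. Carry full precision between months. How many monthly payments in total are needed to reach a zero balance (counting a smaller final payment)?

27 months

Promo months 1–12 at r₀ = 0%/12 = 0; months 13+ at r₁ = 16.9%/12 = 0.0140833.
After month 12 (no interest yet): B = £6,950.00 − 12·£275.00 = £3,650.00.
Then at r₁ with £275.00/mo: n₂ = −ln(1 − r₁·B/P)/ln(1+r₁) ≈ 14.80 → 15 more payments.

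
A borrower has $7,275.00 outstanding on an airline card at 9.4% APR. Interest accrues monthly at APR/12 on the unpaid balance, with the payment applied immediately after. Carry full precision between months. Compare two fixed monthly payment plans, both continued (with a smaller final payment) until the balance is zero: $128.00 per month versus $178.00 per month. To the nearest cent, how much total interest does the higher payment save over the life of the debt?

$861.94

Monthly rate r = 9.4%/12 = 0.783333% = 0.00783333.
At $128.00/mo: n = ⌈−ln(1 − rB₀/P)/ln(1+r)⌉ = 76 payments (last $65.14); total interest = total paid − $7,275.00 = $2,390.14.
At $178.00/mo: 50 payments (last $81.20); total interest $1,528.20.
Interest saved = $2,390.14 − $1,528.20 = $861.94.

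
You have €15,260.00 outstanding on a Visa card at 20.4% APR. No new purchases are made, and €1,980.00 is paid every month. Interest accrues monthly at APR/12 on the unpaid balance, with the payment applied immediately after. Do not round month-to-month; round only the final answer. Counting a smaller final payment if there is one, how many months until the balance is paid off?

Monthly rate r = 20.4%/12 = 1.7% = 0.017.
Recurrence: B ← B·(1+r) − €1,980.00.
Month 1: interest €259.42; balance after payment €13,539.42.
Month 2: interest €230.17; balance after payment €11,789.59.
Closed form: n = −ln(1 − rB₀/P)/ln(1+r) = −ln(0.86898)/ln(1.017) ≈ 8.331, so the balance reaches zero during payment 9.

9 months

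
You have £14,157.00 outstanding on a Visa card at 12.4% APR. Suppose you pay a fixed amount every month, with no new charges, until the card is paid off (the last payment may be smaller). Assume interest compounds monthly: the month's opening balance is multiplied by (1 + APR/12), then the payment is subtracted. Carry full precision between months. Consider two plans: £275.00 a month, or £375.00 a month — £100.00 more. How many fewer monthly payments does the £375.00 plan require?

25 fewer payments

Monthly rate r = 12.4%/12 = 1.03333% = 0.0103333.
At £275.00/mo: n = ⌈−ln(1 − rB₀/P)/ln(1+r)⌉ = 74 payments (last £233.95); total interest = total paid − £14,157.00 = £6,151.95.
At £375.00/mo: 49 payments (last £37.09); total interest £3,880.09.
Payments saved = 74 − 49 = 25.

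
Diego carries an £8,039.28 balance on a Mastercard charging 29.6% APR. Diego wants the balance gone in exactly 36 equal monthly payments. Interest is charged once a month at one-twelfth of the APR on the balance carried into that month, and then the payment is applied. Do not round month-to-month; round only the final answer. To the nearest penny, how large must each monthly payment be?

£339.52

Monthly rate r = 29.6%/12 = 2.46667% = 0.0246667.
Level-payment amortization: P = B₀·r / (1 − (1+r)^(−n)) = 8039.28·0.0246667 / (1 − 1.02467^(−36)).
Denominator 1 − (1+r)^(−36) = 0.584064397.
P = 198.302 / 0.584064397 ≈ 339.52.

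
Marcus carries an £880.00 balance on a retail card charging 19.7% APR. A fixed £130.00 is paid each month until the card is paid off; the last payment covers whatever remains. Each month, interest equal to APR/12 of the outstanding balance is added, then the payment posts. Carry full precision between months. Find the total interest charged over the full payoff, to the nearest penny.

£60.68

Monthly rate r = 19.7%/12 = 1.64167% = 0.0164167.
Payoff takes n = ⌈−ln(1 − rB₀/P)/ln(1+r)⌉ = ⌈7.235⌉ = 8 payments; the last is £30.68.
Total paid = 7·£130.00 + £30.68 = £940.68.
Total interest = total paid − principal = £940.68 − £880.00 = £60.68.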